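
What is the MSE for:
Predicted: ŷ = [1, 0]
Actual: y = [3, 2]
MSE = 4

MSE = (1/2)((1-3)² + (0-2)²) = (1/2)(4 + 4) = 4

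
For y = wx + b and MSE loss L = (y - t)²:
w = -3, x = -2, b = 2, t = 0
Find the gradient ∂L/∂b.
∂L/∂b = 16

y = wx + b = (-3)(-2) + 2 = 8
∂L/∂y = 2(y - t) = 2(8 - 0) = 16
∂y/∂b = 1
∂L/∂b = ∂L/∂y · ∂y/∂b = 16 × 1 = 16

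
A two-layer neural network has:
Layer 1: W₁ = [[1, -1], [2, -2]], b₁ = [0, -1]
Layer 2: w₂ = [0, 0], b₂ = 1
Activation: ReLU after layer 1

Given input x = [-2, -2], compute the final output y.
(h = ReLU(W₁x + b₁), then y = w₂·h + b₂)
y = 1

Layer 1 pre-activation: z₁ = [0, -1]
After ReLU: h = [0, 0]
Layer 2 output: y = 0×0 + 0×0 + 1 = 1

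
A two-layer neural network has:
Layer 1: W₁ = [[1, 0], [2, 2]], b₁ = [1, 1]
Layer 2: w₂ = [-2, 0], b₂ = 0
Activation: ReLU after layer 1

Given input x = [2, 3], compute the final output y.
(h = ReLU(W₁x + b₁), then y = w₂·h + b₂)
y = -6

Layer 1 pre-activation: z₁ = [3, 11]
After ReLU: h = [3, 11]
Layer 2 output: y = -2×3 + 0×11 + 0 = -6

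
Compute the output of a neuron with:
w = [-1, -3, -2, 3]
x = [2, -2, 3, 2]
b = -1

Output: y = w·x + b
y = 3

y = (-1)(2) + (-3)(-2) + (-2)(3) + (3)(2) + -1 = 3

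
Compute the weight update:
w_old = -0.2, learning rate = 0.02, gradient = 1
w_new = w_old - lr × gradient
w_new = -0.22

w_new = w - η·∂L/∂w = -0.2 - 0.02×(1) = -0.2 - (0.02) = -0.22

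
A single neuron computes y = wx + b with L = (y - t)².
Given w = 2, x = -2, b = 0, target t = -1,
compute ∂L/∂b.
∂L/∂b = -6

y = wx + b = (2)(-2) + 0 = -4
∂L/∂y = 2(y - t) = 2(-4 - -1) = -6
∂y/∂b = 1
∂L/∂b = ∂L/∂y · ∂y/∂b = -6 × 1 = -6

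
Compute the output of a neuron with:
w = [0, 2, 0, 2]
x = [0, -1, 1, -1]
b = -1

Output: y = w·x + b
y = -5

y = (0)(0) + (2)(-1) + (0)(1) + (2)(-1) + -1 = -5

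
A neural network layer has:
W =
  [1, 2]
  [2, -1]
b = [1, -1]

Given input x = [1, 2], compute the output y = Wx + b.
y = [6, -1]

Wx = [1×1 + 2×2, 2×1 + -1×2]
   = [5, 0]
y = Wx + b = [5 + 1, 0 + -1] = [6, -1]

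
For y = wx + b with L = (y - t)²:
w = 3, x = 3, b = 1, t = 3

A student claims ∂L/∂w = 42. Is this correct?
Correct

y = (3)(3) + 1 = 10
∂L/∂y = 2(y - t) = 2(10 - 3) = 14
∂y/∂w = x = 3
∂L/∂w = 14 × 3 = 42

Claimed value: 42
Correct: The correct gradient is 42.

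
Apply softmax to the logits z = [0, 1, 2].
p = [0.09, 0.2447, 0.6652]

exp(z) = [1, 2.718, 7.389]
Sum = 11.11
p = [0.09, 0.2447, 0.6652]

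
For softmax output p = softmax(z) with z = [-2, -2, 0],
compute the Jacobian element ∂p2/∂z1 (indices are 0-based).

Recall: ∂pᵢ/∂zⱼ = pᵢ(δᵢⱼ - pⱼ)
∂p2/∂z1 = -0.08382

p = softmax(z) = [0.1065, 0.1065, 0.787]
p2 = 0.787, p1 = 0.1065

∂p2/∂z1 = -p2 × p1 = -0.787 × 0.1065 = -0.08382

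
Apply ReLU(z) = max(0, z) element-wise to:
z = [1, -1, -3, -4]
h = [1, 0, 0, 0]

ReLU applied element-wise: max(0,1)=1, max(0,-1)=0, max(0,-3)=0, max(0,-4)=0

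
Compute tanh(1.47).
0.8996

tanh(1.47) = (e^(1.47) - e^(-1.47))/(e^(1.47) + e^(-1.47)) = 0.8996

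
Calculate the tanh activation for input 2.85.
0.9933

tanh(2.85) = (e^(2.85) - e^(-2.85))/(e^(2.85) + e^(-2.85)) = 0.9933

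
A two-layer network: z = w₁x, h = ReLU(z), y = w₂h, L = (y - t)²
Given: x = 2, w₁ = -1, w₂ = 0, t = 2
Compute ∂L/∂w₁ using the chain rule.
∂L/∂w₁ = 0

Forward pass:
z = w₁x = -1×2 = -2
h = ReLU(-2) = 0
y = w₂h = 0×0 = 0

Backward pass:
∂L/∂y = 2(y - t) = 2(0 - 2) = -4
∂y/∂h = w₂ = 0
∂h/∂z = 0 (ReLU derivative)
∂z/∂w₁ = x = 2

∂L/∂w₁ = -4 × 0 × 0 × 2 = 0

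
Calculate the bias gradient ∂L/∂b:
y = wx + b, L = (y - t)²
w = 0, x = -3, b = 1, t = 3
∂L/∂b = -4

y = wx + b = (0)(-3) + 1 = 1
∂L/∂y = 2(y - t) = 2(1 - 3) = -4
∂y/∂b = 1
∂L/∂b = ∂L/∂y · ∂y/∂b = -4 × 1 = -4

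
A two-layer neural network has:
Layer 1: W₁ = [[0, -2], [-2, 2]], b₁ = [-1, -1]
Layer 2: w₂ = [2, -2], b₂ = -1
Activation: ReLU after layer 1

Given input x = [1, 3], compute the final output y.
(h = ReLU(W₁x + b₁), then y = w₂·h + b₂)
y = -7

Layer 1 pre-activation: z₁ = [-7, 3]
After ReLU: h = [0, 3]
Layer 2 output: y = 2×0 + -2×3 + -1 = -7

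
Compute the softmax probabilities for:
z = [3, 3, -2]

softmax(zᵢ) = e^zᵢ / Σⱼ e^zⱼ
p = [0.4983, 0.4983, 0.0034]

exp(z) = [20.09, 20.09, 0.1353]
Sum = 40.31
p = [0.4983, 0.4983, 0.0034]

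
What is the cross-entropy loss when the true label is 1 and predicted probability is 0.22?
L = 1.514

L = -1·log(0.22) - 0·log(0.78) = -log(0.22) = 1.514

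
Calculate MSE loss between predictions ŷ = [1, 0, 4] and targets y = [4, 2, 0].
MSE = 9.667

MSE = (1/3)((1-4)² + (0-2)² + (4-0)²) = (1/3)(9 + 4 + 16) = 9.667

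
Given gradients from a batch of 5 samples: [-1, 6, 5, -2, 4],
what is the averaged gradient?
Average gradient = 2.4

Average = (1/5)(-1 + 6 + 5 + -2 + 4) = 12/5 = 2.4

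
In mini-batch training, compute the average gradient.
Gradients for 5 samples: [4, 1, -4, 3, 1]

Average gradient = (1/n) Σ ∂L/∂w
Average gradient = 1

Average = (1/5)(4 + 1 + -4 + 3 + 1) = 5/5 = 1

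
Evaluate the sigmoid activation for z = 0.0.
0.5

sigmoid(0.0) = 1/(1 + e^(0.0)) = 1/(1 + 1) = 0.5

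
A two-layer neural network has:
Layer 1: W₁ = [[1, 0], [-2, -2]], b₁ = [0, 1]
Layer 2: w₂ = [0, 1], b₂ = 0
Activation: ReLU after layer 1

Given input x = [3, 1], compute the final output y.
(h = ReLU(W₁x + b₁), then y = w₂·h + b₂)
y = 0

Layer 1 pre-activation: z₁ = [3, -7]
After ReLU: h = [3, 0]
Layer 2 output: y = 0×3 + 1×0 + 0 = 0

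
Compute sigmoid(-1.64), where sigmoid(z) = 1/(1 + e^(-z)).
0.1625

sigmoid(-1.64) = 1/(1 + e^(1.64)) = 1/(1 + 5.155) = 0.1625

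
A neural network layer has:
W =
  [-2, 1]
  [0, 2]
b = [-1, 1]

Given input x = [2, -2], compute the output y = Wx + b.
y = [-7, -3]

Wx = [-2×2 + 1×-2, 0×2 + 2×-2]
   = [-6, -4]
y = Wx + b = [-6 + -1, -4 + 1] = [-7, -3]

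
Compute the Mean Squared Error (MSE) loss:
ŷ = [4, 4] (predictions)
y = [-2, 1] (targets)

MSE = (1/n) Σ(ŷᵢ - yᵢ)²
MSE = 22.5

MSE = (1/2)((4--2)² + (4-1)²) = (1/2)(36 + 9) = 22.5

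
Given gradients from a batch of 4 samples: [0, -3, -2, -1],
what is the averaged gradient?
Average gradient = -1.5

Average = (1/4)(0 + -3 + -2 + -1) = -6/4 = -1.5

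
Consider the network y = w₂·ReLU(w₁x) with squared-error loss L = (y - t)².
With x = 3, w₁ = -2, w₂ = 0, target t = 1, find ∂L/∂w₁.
∂L/∂w₁ = 0

Forward pass:
z = w₁x = -2×3 = -6
h = ReLU(-6) = 0
y = w₂h = 0×0 = 0

Backward pass:
∂L/∂y = 2(y - t) = 2(0 - 1) = -2
∂y/∂h = w₂ = 0
∂h/∂z = 0 (ReLU derivative)
∂z/∂w₁ = x = 3

∂L/∂w₁ = -2 × 0 × 0 × 3 = 0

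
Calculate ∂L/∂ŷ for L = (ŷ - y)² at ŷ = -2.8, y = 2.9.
∂L/∂ŷ = -11.4

∂L/∂ŷ = 2(ŷ - y) = 2(-2.8 - 2.9) = 2(-5.7) = -11.4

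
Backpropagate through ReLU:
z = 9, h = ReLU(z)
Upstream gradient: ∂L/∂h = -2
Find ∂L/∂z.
∂L/∂z = -2

h = ReLU(9) = 9
Since z > 0: ∂h/∂z = 1
∂L/∂z = ∂L/∂h · ∂h/∂z = -2 × 1 = -2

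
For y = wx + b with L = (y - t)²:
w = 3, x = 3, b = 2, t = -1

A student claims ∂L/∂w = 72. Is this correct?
Correct

y = (3)(3) + 2 = 11
∂L/∂y = 2(y - t) = 2(11 - -1) = 24
∂y/∂w = x = 3
∂L/∂w = 24 × 3 = 72

Claimed value: 72
Correct: The correct gradient is 72.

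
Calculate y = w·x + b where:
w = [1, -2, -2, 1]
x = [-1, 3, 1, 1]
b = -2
y = -10

y = (1)(-1) + (-2)(3) + (-2)(1) + (1)(1) + -2 = -10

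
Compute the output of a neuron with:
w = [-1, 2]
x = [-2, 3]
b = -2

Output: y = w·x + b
y = 6

y = (-1)(-2) + (2)(3) + -2 = 6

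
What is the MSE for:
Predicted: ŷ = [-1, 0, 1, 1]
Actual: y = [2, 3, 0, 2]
MSE = 5

MSE = (1/4)((-1-2)² + (0-3)² + (1-0)² + (1-2)²) = (1/4)(9 + 9 + 1 + 1) = 5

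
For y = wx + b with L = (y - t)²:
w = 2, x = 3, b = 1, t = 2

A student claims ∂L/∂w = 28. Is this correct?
Incorrect

y = (2)(3) + 1 = 7
∂L/∂y = 2(y - t) = 2(7 - 2) = 10
∂y/∂w = x = 3
∂L/∂w = 10 × 3 = 30

Claimed value: 28
Incorrect: The correct gradient is 30.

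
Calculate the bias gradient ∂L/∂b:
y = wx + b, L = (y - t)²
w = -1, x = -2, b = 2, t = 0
∂L/∂b = 8

y = wx + b = (-1)(-2) + 2 = 4
∂L/∂y = 2(y - t) = 2(4 - 0) = 8
∂y/∂b = 1
∂L/∂b = ∂L/∂y · ∂y/∂b = 8 × 1 = 8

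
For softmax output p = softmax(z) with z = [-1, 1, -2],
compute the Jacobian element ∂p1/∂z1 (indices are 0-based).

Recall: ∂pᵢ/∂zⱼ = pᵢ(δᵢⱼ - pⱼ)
∂p1/∂z1 = 0.1318

p = softmax(z) = [0.1142, 0.8438, 0.04201]
p1 = 0.8438

∂p1/∂z1 = p1(1 - p1) = 0.8438 × (1 - 0.8438) = 0.1318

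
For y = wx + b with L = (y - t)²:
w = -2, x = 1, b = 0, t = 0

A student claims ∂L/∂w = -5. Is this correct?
Incorrect

y = (-2)(1) + 0 = -2
∂L/∂y = 2(y - t) = 2(-2 - 0) = -4
∂y/∂w = x = 1
∂L/∂w = -4 × 1 = -4

Claimed value: -5
Incorrect: The correct gradient is -4.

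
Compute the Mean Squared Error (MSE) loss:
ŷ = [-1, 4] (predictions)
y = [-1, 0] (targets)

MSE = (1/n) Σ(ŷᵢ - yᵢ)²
MSE = 8

MSE = (1/2)((-1--1)² + (4-0)²) = (1/2)(0 + 16) = 8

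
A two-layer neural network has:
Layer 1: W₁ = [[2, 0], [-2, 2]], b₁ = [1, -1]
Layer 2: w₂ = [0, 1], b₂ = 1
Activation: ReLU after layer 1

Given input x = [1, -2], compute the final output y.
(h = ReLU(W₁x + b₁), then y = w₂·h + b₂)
y = 1

Layer 1 pre-activation: z₁ = [3, -7]
After ReLU: h = [3, 0]
Layer 2 output: y = 0×3 + 1×0 + 1 = 1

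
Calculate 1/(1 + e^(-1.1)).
0.7503

sigmoid(1.1) = 1/(1 + e^(-1.1)) = 1/(1 + 0.3329) = 0.7503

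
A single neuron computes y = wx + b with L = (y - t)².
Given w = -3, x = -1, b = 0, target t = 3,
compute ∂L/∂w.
∂L/∂w = 0

y = wx + b = (-3)(-1) + 0 = 3
∂L/∂y = 2(y - t) = 2(3 - 3) = 0
∂y/∂w = x = -1
∂L/∂w = ∂L/∂y · ∂y/∂w = 0 × -1 = 0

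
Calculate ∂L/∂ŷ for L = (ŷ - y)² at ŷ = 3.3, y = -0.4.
∂L/∂ŷ = 7.4

∂L/∂ŷ = 2(ŷ - y) = 2(3.3 - -0.4) = 2(3.7) = 7.4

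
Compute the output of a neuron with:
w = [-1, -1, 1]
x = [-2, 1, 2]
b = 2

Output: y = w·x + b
y = 5

y = (-1)(-2) + (-1)(1) + (1)(2) + 2 = 5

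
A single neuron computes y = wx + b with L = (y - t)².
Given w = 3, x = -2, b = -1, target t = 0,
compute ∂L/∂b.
∂L/∂b = -14

y = wx + b = (3)(-2) + -1 = -7
∂L/∂y = 2(y - t) = 2(-7 - 0) = -14
∂y/∂b = 1
∂L/∂b = ∂L/∂y · ∂y/∂b = -14 × 1 = -14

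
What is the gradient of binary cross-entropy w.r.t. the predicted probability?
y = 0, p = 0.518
∂L/∂p = 2.075

∂L/∂p = -y/p + (1-y)/(1-p) = 0 + 1/0.482 = 2.075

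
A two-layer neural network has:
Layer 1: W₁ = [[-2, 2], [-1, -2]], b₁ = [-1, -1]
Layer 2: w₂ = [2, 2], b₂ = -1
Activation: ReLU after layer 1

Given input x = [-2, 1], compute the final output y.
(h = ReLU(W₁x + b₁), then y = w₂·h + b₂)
y = 9

Layer 1 pre-activation: z₁ = [5, -1]
After ReLU: h = [5, 0]
Layer 2 output: y = 2×5 + 2×0 + -1 = 9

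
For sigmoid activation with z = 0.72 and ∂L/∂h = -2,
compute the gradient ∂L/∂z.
∂L/∂z = -0.4404

σ(0.72) = 0.6726
σ'(0.72) = σ(0.72)(1 - σ(0.72)) = 0.6726 × 0.3274 = 0.2202
∂L/∂z = ∂L/∂h · σ'(z) = -2 × 0.2202 = -0.4404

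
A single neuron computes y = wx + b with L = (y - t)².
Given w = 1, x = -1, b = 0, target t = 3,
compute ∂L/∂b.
∂L/∂b = -8

y = wx + b = (1)(-1) + 0 = -1
∂L/∂y = 2(y - t) = 2(-1 - 3) = -8
∂y/∂b = 1
∂L/∂b = ∂L/∂y · ∂y/∂b = -8 × 1 = -8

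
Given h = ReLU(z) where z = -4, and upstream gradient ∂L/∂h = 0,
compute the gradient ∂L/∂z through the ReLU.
∂L/∂z = 0

h = ReLU(-4) = 0
Since z < 0: ∂h/∂z = 0
∂L/∂z = ∂L/∂h · ∂h/∂z = 0 × 0 = 0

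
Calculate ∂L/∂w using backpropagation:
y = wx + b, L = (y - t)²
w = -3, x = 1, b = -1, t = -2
∂L/∂w = -4

y = wx + b = (-3)(1) + -1 = -4
∂L/∂y = 2(y - t) = 2(-4 - -2) = -4
∂y/∂w = x = 1
∂L/∂w = ∂L/∂y · ∂y/∂w = -4 × 1 = -4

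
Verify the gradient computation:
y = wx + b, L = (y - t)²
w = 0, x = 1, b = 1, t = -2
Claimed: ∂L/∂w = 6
Correct

y = (0)(1) + 1 = 1
∂L/∂y = 2(y - t) = 2(1 - -2) = 6
∂y/∂w = x = 1
∂L/∂w = 6 × 1 = 6

Claimed value: 6
Correct: The correct gradient is 6.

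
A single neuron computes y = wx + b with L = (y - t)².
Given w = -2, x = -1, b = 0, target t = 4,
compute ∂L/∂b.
∂L/∂b = -4

y = wx + b = (-2)(-1) + 0 = 2
∂L/∂y = 2(y - t) = 2(2 - 4) = -4
∂y/∂b = 1
∂L/∂b = ∂L/∂y · ∂y/∂b = -4 × 1 = -4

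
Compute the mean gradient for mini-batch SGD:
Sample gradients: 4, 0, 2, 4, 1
Average gradient = 2.2

Average = (1/5)(4 + 0 + 2 + 4 + 1) = 11/5 = 2.2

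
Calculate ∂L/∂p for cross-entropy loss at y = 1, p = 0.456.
∂L/∂p = -2.193

∂L/∂p = -y/p + (1-y)/(1-p) = -1/0.456 + 0 = -2.193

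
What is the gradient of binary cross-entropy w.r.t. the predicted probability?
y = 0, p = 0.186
∂L/∂p = 1.229

∂L/∂p = -y/p + (1-y)/(1-p) = 0 + 1/0.814 = 1.229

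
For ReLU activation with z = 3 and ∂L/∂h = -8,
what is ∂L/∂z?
∂L/∂z = -8

h = ReLU(3) = 3
Since z > 0: ∂h/∂z = 1
∂L/∂z = ∂L/∂h · ∂h/∂z = -8 × 1 = -8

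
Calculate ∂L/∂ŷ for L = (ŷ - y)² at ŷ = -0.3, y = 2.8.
∂L/∂ŷ = -6.2

∂L/∂ŷ = 2(ŷ - y) = 2(-0.3 - 2.8) = 2(-3.1) = -6.2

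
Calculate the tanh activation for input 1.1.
0.8005

tanh(1.1) = (e^(1.1) - e^(-1.1))/(e^(1.1) + e^(-1.1)) = 0.8005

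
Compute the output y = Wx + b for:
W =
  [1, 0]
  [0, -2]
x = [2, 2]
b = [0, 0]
y = [2, -4]

Wx = [1×2 + 0×2, 0×2 + -2×2]
   = [2, -4]
y = Wx + b = [2 + 0, -4 + 0] = [2, -4]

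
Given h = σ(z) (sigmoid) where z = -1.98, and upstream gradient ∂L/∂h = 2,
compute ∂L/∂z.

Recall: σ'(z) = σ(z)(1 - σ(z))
∂L/∂z = 0.2132

σ(-1.98) = 0.1213
σ'(-1.98) = σ(-1.98)(1 - σ(-1.98)) = 0.1213 × 0.8787 = 0.1066
∂L/∂z = ∂L/∂h · σ'(z) = 2 × 0.1066 = 0.2132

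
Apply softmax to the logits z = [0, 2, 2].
p = [0.0634, 0.4683, 0.4683]

exp(z) = [1, 7.389, 7.389]
Sum = 15.78
p = [0.0634, 0.4683, 0.4683]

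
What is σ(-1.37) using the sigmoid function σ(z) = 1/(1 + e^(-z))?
0.2026

sigmoid(-1.37) = 1/(1 + e^(1.37)) = 1/(1 + 3.935) = 0.2026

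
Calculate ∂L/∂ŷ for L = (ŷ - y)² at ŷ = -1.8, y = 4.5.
∂L/∂ŷ = -12.6

∂L/∂ŷ = 2(ŷ - y) = 2(-1.8 - 4.5) = 2(-6.3) = -12.6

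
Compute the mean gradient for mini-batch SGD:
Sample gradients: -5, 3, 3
Average gradient = 0.3333

Average = (1/3)(-5 + 3 + 3) = 1/3 = 0.3333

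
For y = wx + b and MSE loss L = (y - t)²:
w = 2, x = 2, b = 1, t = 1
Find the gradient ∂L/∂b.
∂L/∂b = 8

y = wx + b = (2)(2) + 1 = 5
∂L/∂y = 2(y - t) = 2(5 - 1) = 8
∂y/∂b = 1
∂L/∂b = ∂L/∂y · ∂y/∂b = 8 × 1 = 8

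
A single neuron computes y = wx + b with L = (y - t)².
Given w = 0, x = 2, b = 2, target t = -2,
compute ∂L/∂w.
∂L/∂w = 16

y = wx + b = (0)(2) + 2 = 2
∂L/∂y = 2(y - t) = 2(2 - -2) = 8
∂y/∂w = x = 2
∂L/∂w = ∂L/∂y · ∂y/∂w = 8 × 2 = 16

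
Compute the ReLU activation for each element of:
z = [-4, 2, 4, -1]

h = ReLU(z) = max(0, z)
h = [0, 2, 4, 0]

ReLU applied element-wise: max(0,-4)=0, max(0,2)=2, max(0,4)=4, max(0,-1)=0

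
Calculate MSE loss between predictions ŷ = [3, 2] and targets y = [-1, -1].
MSE = 12.5

MSE = (1/2)((3--1)² + (2--1)²) = (1/2)(16 + 9) = 12.5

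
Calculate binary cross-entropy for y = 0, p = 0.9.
L = 2.303

L = -0·log(0.9) - 1·log(0.1) = -log(0.1) = 2.303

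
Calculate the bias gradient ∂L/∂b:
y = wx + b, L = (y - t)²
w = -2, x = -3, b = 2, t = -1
∂L/∂b = 18

y = wx + b = (-2)(-3) + 2 = 8
∂L/∂y = 2(y - t) = 2(8 - -1) = 18
∂y/∂b = 1
∂L/∂b = ∂L/∂y · ∂y/∂b = 18 × 1 = 18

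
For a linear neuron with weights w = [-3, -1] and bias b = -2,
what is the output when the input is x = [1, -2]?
y = -3

y = (-3)(1) + (-1)(-2) + -2 = -3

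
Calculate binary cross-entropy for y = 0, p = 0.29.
L = 0.3425

L = -0·log(0.29) - 1·log(0.71) = -log(0.71) = 0.3425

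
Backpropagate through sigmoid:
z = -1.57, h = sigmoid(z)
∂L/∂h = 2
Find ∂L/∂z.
∂L/∂z = 0.2851

σ(-1.57) = 0.1722
σ'(-1.57) = σ(-1.57)(1 - σ(-1.57)) = 0.1722 × 0.8278 = 0.1426
∂L/∂z = ∂L/∂h · σ'(z) = 2 × 0.1426 = 0.2851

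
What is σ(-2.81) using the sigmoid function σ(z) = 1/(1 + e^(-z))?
0.05679

sigmoid(-2.81) = 1/(1 + e^(2.81)) = 1/(1 + 16.61) = 0.05679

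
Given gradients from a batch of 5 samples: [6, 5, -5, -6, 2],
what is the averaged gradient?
Average gradient = 0.4

Average = (1/5)(6 + 5 + -5 + -6 + 2) = 2/5 = 0.4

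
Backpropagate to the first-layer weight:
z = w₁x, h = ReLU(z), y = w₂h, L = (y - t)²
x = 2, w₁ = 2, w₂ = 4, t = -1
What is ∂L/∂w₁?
∂L/∂w₁ = 272

Forward pass:
z = w₁x = 2×2 = 4
h = ReLU(4) = 4
y = w₂h = 4×4 = 16

Backward pass:
∂L/∂y = 2(y - t) = 2(16 - -1) = 34
∂y/∂h = w₂ = 4
∂h/∂z = 1 (ReLU derivative)
∂z/∂w₁ = x = 2

∂L/∂w₁ = 34 × 4 × 1 × 2 = 272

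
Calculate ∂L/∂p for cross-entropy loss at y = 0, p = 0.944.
∂L/∂p = 17.86

∂L/∂p = -y/p + (1-y)/(1-p) = 0 + 1/0.056 = 17.86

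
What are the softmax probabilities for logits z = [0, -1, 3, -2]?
p = [0.0463, 0.017, 0.9304, 0.0063]

exp(z) = [1, 0.3679, 20.09, 0.1353]
Sum = 21.59
p = [0.0463, 0.017, 0.9304, 0.0063]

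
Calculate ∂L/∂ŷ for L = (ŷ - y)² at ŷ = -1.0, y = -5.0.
∂L/∂ŷ = 8.0

∂L/∂ŷ = 2(ŷ - y) = 2(-1.0 - -5.0) = 2(4.0) = 8.0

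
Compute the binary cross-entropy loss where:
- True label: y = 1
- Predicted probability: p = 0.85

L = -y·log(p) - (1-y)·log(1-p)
L = 0.1625

L = -1·log(0.85) - 0·log(0.15) = -log(0.85) = 0.1625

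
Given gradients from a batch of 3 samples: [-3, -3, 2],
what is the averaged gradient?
Average gradient = -1.333

Average = (1/3)(-3 + -3 + 2) = -4/3 = -1.333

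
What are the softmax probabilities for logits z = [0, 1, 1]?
p = [0.1554, 0.4223, 0.4223]

exp(z) = [1, 2.718, 2.718]
Sum = 6.437
p = [0.1554, 0.4223, 0.4223]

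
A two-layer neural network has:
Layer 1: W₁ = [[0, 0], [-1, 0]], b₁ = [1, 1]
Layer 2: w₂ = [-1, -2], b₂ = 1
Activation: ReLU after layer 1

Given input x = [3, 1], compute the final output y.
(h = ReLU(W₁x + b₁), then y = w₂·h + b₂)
y = 0

Layer 1 pre-activation: z₁ = [1, -2]
After ReLU: h = [1, 0]
Layer 2 output: y = -1×1 + -2×0 + 1 = 0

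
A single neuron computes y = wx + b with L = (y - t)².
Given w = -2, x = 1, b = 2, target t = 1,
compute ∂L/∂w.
∂L/∂w = -2

y = wx + b = (-2)(1) + 2 = 0
∂L/∂y = 2(y - t) = 2(0 - 1) = -2
∂y/∂w = x = 1
∂L/∂w = ∂L/∂y · ∂y/∂w = -2 × 1 = -2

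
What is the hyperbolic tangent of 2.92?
0.9942

tanh(2.92) = (e^(2.92) - e^(-2.92))/(e^(2.92) + e^(-2.92)) = 0.9942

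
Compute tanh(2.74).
0.9917

tanh(2.74) = (e^(2.74) - e^(-2.74))/(e^(2.74) + e^(-2.74)) = 0.9917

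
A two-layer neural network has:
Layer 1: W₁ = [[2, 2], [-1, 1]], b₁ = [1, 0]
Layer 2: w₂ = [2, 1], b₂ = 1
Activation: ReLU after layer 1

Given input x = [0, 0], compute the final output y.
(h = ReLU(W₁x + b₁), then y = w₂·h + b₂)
y = 3

Layer 1 pre-activation: z₁ = [1, 0]
After ReLU: h = [1, 0]
Layer 2 output: y = 2×1 + 1×0 + 1 = 3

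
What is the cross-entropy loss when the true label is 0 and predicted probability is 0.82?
L = 1.715

L = -0·log(0.82) - 1·log(0.18) = -log(0.18) = 1.715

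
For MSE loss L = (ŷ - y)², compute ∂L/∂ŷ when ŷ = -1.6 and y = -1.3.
∂L/∂ŷ = -0.6

∂L/∂ŷ = 2(ŷ - y) = 2(-1.6 - -1.3) = 2(-0.3) = -0.6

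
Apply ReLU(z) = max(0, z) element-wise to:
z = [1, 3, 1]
h = [1, 3, 1]

ReLU applied element-wise: max(0,1)=1, max(0,3)=3, max(0,1)=1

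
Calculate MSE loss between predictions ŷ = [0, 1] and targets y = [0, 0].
MSE = 0.5

MSE = (1/2)((0-0)² + (1-0)²) = (1/2)(0 + 1) = 0.5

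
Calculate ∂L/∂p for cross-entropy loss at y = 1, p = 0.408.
∂L/∂p = -2.451

∂L/∂p = -y/p + (1-y)/(1-p) = -1/0.408 + 0 = -2.451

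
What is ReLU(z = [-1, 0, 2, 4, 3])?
h = [0, 0, 2, 4, 3]

ReLU applied element-wise: max(0,-1)=0, max(0,0)=0, max(0,2)=2, max(0,4)=4, max(0,3)=3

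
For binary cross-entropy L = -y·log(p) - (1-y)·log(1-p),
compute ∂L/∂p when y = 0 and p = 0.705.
∂L/∂p = 3.39

∂L/∂p = -y/p + (1-y)/(1-p) = 0 + 1/0.295 = 3.39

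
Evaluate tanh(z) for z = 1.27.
0.8538

tanh(1.27) = (e^(1.27) - e^(-1.27))/(e^(1.27) + e^(-1.27)) = 0.8538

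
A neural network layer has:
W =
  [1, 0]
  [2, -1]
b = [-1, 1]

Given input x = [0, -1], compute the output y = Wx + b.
y = [-1, 2]

Wx = [1×0 + 0×-1, 2×0 + -1×-1]
   = [0, 1]
y = Wx + b = [0 + -1, 1 + 1] = [-1, 2]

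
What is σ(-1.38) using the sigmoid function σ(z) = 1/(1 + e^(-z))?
0.201

sigmoid(-1.38) = 1/(1 + e^(1.38)) = 1/(1 + 3.975) = 0.201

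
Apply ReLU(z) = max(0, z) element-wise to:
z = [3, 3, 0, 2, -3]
h = [3, 3, 0, 2, 0]

ReLU applied element-wise: max(0,3)=3, max(0,3)=3, max(0,0)=0, max(0,2)=2, max(0,-3)=0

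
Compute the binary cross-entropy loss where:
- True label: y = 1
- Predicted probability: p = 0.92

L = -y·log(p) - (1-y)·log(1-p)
L = 0.08338

L = -1·log(0.92) - 0·log(0.08) = -log(0.92) = 0.08338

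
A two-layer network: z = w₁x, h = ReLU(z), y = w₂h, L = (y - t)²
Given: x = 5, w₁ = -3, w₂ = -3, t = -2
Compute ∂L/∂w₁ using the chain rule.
∂L/∂w₁ = 0

Forward pass:
z = w₁x = -3×5 = -15
h = ReLU(-15) = 0
y = w₂h = -3×0 = 0

Backward pass:
∂L/∂y = 2(y - t) = 2(0 - -2) = 4
∂y/∂h = w₂ = -3
∂h/∂z = 0 (ReLU derivative)
∂z/∂w₁ = x = 5

∂L/∂w₁ = 4 × -3 × 0 × 5 = 0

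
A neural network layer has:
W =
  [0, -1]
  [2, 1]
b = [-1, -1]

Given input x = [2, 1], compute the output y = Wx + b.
y = [-2, 4]

Wx = [0×2 + -1×1, 2×2 + 1×1]
   = [-1, 5]
y = Wx + b = [-1 + -1, 5 + -1] = [-2, 4]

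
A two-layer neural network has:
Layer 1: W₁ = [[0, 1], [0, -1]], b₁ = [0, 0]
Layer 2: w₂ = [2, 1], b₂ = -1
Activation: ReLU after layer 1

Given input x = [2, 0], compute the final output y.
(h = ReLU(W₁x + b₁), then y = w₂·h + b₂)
y = -1

Layer 1 pre-activation: z₁ = [0, 0]
After ReLU: h = [0, 0]
Layer 2 output: y = 2×0 + 1×0 + -1 = -1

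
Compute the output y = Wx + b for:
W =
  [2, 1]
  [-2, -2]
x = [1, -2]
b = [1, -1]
y = [1, 1]

Wx = [2×1 + 1×-2, -2×1 + -2×-2]
   = [0, 2]
y = Wx + b = [0 + 1, 2 + -1] = [1, 1]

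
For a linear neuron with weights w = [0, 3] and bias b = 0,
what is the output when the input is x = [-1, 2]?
y = 6

y = (0)(-1) + (3)(2) + 0 = 6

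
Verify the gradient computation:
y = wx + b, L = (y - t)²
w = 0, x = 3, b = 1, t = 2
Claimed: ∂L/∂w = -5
Incorrect

y = (0)(3) + 1 = 1
∂L/∂y = 2(y - t) = 2(1 - 2) = -2
∂y/∂w = x = 3
∂L/∂w = -2 × 3 = -6

Claimed value: -5
Incorrect: The correct gradient is -6.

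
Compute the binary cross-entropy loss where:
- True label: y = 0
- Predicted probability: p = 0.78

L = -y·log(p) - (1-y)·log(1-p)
L = 1.514

L = -0·log(0.78) - 1·log(0.22) = -log(0.22) = 1.514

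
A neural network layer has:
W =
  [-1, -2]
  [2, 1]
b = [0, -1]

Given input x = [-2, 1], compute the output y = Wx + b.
y = [0, -4]

Wx = [-1×-2 + -2×1, 2×-2 + 1×1]
   = [0, -3]
y = Wx + b = [0 + 0, -3 + -1] = [0, -4]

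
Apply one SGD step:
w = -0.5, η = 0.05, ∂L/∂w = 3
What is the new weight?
w_new = -0.65

w_new = w - η·∂L/∂w = -0.5 - 0.05×(3) = -0.5 - (0.15) = -0.65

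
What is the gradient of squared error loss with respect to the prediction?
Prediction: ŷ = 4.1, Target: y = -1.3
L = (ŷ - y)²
∂L/∂ŷ = 10.8

∂L/∂ŷ = 2(ŷ - y) = 2(4.1 - -1.3) = 2(5.4) = 10.8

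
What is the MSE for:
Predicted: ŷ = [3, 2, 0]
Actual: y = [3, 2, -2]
MSE = 1.333

MSE = (1/3)((3-3)² + (2-2)² + (0--2)²) = (1/3)(0 + 0 + 4) = 1.333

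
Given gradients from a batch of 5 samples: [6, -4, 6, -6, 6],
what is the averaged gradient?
Average gradient = 1.6

Average = (1/5)(6 + -4 + 6 + -6 + 6) = 8/5 = 1.6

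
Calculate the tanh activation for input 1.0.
0.7616

tanh(1.0) = (e^(1.0) - e^(-1.0))/(e^(1.0) + e^(-1.0)) = 0.7616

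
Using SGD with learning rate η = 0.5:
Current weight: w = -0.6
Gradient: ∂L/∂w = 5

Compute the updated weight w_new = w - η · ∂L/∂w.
w_new = -3.1

w_new = w - η·∂L/∂w = -0.6 - 0.5×(5) = -0.6 - (2.5) = -3.1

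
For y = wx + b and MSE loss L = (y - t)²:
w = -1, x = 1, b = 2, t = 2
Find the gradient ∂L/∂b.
∂L/∂b = -2

y = wx + b = (-1)(1) + 2 = 1
∂L/∂y = 2(y - t) = 2(1 - 2) = -2
∂y/∂b = 1
∂L/∂b = ∂L/∂y · ∂y/∂b = -2 × 1 = -2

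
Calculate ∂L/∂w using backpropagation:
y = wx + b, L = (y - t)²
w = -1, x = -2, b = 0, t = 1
∂L/∂w = -4

y = wx + b = (-1)(-2) + 0 = 2
∂L/∂y = 2(y - t) = 2(2 - 1) = 2
∂y/∂w = x = -2
∂L/∂w = ∂L/∂y · ∂y/∂w = 2 × -2 = -4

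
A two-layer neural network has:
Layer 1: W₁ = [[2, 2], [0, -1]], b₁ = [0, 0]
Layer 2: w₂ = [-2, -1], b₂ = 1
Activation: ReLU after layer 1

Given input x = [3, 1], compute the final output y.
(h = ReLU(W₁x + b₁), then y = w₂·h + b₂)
y = -15

Layer 1 pre-activation: z₁ = [8, -1]
After ReLU: h = [8, 0]
Layer 2 output: y = -2×8 + -1×0 + 1 = -15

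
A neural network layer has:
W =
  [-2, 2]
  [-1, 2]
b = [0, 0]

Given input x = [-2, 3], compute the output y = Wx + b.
y = [10, 8]

Wx = [-2×-2 + 2×3, -1×-2 + 2×3]
   = [10, 8]
y = Wx + b = [10 + 0, 8 + 0] = [10, 8]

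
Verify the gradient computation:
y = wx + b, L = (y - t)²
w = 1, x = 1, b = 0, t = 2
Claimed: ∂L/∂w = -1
Incorrect

y = (1)(1) + 0 = 1
∂L/∂y = 2(y - t) = 2(1 - 2) = -2
∂y/∂w = x = 1
∂L/∂w = -2 × 1 = -2

Claimed value: -1
Incorrect: The correct gradient is -2.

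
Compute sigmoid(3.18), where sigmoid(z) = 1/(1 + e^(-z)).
0.9601

sigmoid(3.18) = 1/(1 + e^(-3.18)) = 1/(1 + 0.04159) = 0.9601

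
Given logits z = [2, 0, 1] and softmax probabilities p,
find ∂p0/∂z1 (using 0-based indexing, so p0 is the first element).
∂p0/∂z1 = -0.05989

p = softmax(z) = [0.6652, 0.09003, 0.2447]
p0 = 0.6652, p1 = 0.09003

∂p0/∂z1 = -p0 × p1 = -0.6652 × 0.09003 = -0.05989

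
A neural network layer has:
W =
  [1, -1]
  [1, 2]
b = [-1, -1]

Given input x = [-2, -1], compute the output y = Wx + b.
y = [-2, -5]

Wx = [1×-2 + -1×-1, 1×-2 + 2×-1]
   = [-1, -4]
y = Wx + b = [-1 + -1, -4 + -1] = [-2, -5]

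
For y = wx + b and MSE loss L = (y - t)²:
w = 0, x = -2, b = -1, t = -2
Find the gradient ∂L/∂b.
∂L/∂b = 2

y = wx + b = (0)(-2) + -1 = -1
∂L/∂y = 2(y - t) = 2(-1 - -2) = 2
∂y/∂b = 1
∂L/∂b = ∂L/∂y · ∂y/∂b = 2 × 1 = 2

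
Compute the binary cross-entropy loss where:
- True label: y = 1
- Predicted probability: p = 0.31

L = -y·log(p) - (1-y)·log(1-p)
L = 1.171

L = -1·log(0.31) - 0·log(0.69) = -log(0.31) = 1.171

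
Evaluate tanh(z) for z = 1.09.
0.7969

tanh(1.09) = (e^(1.09) - e^(-1.09))/(e^(1.09) + e^(-1.09)) = 0.7969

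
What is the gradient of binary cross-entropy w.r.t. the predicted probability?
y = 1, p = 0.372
∂L/∂p = -2.688

∂L/∂p = -y/p + (1-y)/(1-p) = -1/0.372 + 0 = -2.688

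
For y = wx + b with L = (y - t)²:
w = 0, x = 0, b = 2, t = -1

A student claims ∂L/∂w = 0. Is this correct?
Correct

y = (0)(0) + 2 = 2
∂L/∂y = 2(y - t) = 2(2 - -1) = 6
∂y/∂w = x = 0
∂L/∂w = 6 × 0 = 0

Claimed value: 0
Correct: The correct gradient is 0.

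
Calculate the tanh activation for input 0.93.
0.7306

tanh(0.93) = (e^(0.93) - e^(-0.93))/(e^(0.93) + e^(-0.93)) = 0.7306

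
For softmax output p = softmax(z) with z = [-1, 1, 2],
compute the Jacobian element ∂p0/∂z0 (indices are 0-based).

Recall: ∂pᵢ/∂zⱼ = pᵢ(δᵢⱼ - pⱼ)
∂p0/∂z0 = 0.03389

p = softmax(z) = [0.03512, 0.2595, 0.7054]
p0 = 0.03512

∂p0/∂z0 = p0(1 - p0) = 0.03512 × (1 - 0.03512) = 0.03389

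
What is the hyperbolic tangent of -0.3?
-0.2913

tanh(-0.3) = (e^(-0.3) - e^(0.3))/(e^(-0.3) + e^(0.3)) = -0.2913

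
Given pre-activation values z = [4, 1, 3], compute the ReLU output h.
h = [4, 1, 3]

ReLU applied element-wise: max(0,4)=4, max(0,1)=1, max(0,3)=3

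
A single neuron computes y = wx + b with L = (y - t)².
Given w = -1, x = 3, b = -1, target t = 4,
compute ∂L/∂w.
∂L/∂w = -48

y = wx + b = (-1)(3) + -1 = -4
∂L/∂y = 2(y - t) = 2(-4 - 4) = -16
∂y/∂w = x = 3
∂L/∂w = ∂L/∂y · ∂y/∂w = -16 × 3 = -48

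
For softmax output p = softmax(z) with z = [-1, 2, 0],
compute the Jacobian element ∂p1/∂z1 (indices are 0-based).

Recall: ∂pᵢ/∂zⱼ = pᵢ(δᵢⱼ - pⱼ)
∂p1/∂z1 = 0.1318

p = softmax(z) = [0.04201, 0.8438, 0.1142]
p1 = 0.8438

∂p1/∂z1 = p1(1 - p1) = 0.8438 × (1 - 0.8438) = 0.1318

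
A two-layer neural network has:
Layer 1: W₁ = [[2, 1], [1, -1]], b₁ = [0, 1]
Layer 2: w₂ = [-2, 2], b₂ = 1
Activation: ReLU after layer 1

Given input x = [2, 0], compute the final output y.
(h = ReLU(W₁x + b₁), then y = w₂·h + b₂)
y = -1

Layer 1 pre-activation: z₁ = [4, 3]
After ReLU: h = [4, 3]
Layer 2 output: y = -2×4 + 2×3 + 1 = -1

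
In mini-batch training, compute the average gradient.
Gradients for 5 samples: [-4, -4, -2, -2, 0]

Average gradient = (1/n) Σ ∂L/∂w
Average gradient = -2.4

Average = (1/5)(-4 + -4 + -2 + -2 + 0) = -12/5 = -2.4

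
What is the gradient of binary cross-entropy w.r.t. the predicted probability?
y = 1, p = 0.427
∂L/∂p = -2.342

∂L/∂p = -y/p + (1-y)/(1-p) = -1/0.427 + 0 = -2.342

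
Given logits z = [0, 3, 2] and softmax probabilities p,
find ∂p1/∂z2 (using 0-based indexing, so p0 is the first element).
∂p1/∂z2 = -0.183

p = softmax(z) = [0.03512, 0.7054, 0.2595]
p1 = 0.7054, p2 = 0.2595

∂p1/∂z2 = -p1 × p2 = -0.7054 × 0.2595 = -0.183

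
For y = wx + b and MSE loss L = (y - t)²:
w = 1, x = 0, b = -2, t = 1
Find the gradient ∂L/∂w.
∂L/∂w = 0

y = wx + b = (1)(0) + -2 = -2
∂L/∂y = 2(y - t) = 2(-2 - 1) = -6
∂y/∂w = x = 0
∂L/∂w = ∂L/∂y · ∂y/∂w = -6 × 0 = 0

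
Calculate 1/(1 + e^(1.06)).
0.2573

sigmoid(-1.06) = 1/(1 + e^(1.06)) = 1/(1 + 2.886) = 0.2573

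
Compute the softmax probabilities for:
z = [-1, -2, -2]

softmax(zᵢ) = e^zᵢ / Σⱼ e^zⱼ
p = [0.5761, 0.2119, 0.2119]

exp(z) = [0.3679, 0.1353, 0.1353]
Sum = 0.6386
p = [0.5761, 0.2119, 0.2119]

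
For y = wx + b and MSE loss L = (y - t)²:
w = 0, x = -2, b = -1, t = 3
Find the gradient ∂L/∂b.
∂L/∂b = -8

y = wx + b = (0)(-2) + -1 = -1
∂L/∂y = 2(y - t) = 2(-1 - 3) = -8
∂y/∂b = 1
∂L/∂b = ∂L/∂y · ∂y/∂b = -8 × 1 = -8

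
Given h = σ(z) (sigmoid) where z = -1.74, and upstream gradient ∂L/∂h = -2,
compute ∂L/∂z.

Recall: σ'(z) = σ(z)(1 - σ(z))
∂L/∂z = -0.254

σ(-1.74) = 0.1493
σ'(-1.74) = σ(-1.74)(1 - σ(-1.74)) = 0.1493 × 0.8507 = 0.127
∂L/∂z = ∂L/∂h · σ'(z) = -2 × 0.127 = -0.254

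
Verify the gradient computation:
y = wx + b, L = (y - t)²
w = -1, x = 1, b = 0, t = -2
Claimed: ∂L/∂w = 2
Correct

y = (-1)(1) + 0 = -1
∂L/∂y = 2(y - t) = 2(-1 - -2) = 2
∂y/∂w = x = 1
∂L/∂w = 2 × 1 = 2

Claimed value: 2
Correct: The correct gradient is 2.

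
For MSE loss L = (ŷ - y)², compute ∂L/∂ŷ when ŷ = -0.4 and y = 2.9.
∂L/∂ŷ = -6.6

∂L/∂ŷ = 2(ŷ - y) = 2(-0.4 - 2.9) = 2(-3.3) = -6.6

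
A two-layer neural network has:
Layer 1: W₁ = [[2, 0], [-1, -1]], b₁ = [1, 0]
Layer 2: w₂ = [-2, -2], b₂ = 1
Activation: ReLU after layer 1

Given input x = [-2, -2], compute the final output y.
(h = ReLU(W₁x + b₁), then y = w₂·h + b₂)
y = -7

Layer 1 pre-activation: z₁ = [-3, 4]
After ReLU: h = [0, 4]
Layer 2 output: y = -2×0 + -2×4 + 1 = -7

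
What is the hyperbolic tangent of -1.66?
-0.9302

tanh(-1.66) = (e^(-1.66) - e^(1.66))/(e^(-1.66) + e^(1.66)) = -0.9302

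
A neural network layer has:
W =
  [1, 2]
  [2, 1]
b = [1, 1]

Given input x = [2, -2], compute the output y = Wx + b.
y = [-1, 3]

Wx = [1×2 + 2×-2, 2×2 + 1×-2]
   = [-2, 2]
y = Wx + b = [-2 + 1, 2 + 1] = [-1, 3]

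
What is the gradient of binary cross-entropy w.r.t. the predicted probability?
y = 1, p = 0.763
∂L/∂p = -1.311

∂L/∂p = -y/p + (1-y)/(1-p) = -1/0.763 + 0 = -1.311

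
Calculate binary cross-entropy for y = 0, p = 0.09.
L = 0.09431

L = -0·log(0.09) - 1·log(0.91) = -log(0.91) = 0.09431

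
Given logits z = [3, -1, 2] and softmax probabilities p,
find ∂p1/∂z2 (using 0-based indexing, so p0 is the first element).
∂p1/∂z2 = -0.003507

p = softmax(z) = [0.7214, 0.01321, 0.2654]
p1 = 0.01321, p2 = 0.2654

∂p1/∂z2 = -p1 × p2 = -0.01321 × 0.2654 = -0.003507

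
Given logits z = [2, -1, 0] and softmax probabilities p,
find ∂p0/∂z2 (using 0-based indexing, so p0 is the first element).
∂p0/∂z2 = -0.09636

p = softmax(z) = [0.8438, 0.04201, 0.1142]
p0 = 0.8438, p2 = 0.1142

∂p0/∂z2 = -p0 × p2 = -0.8438 × 0.1142 = -0.09636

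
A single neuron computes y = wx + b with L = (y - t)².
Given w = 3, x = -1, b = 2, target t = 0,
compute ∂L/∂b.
∂L/∂b = -2

y = wx + b = (3)(-1) + 2 = -1
∂L/∂y = 2(y - t) = 2(-1 - 0) = -2
∂y/∂b = 1
∂L/∂b = ∂L/∂y · ∂y/∂b = -2 × 1 = -2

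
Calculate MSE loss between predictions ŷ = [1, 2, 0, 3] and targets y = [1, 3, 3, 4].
MSE = 2.75

MSE = (1/4)((1-1)² + (2-3)² + (0-3)² + (3-4)²) = (1/4)(0 + 1 + 9 + 1) = 2.75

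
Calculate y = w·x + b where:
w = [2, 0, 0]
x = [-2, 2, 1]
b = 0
y = -4

y = (2)(-2) + (0)(2) + (0)(1) + 0 = -4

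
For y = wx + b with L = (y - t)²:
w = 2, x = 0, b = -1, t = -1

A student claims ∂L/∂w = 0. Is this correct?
Correct

y = (2)(0) + -1 = -1
∂L/∂y = 2(y - t) = 2(-1 - -1) = 0
∂y/∂w = x = 0
∂L/∂w = 0 × 0 = 0

Claimed value: 0
Correct: The correct gradient is 0.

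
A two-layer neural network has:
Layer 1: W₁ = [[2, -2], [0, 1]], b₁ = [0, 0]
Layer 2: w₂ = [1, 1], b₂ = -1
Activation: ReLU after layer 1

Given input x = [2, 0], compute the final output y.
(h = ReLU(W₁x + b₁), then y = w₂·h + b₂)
y = 3

Layer 1 pre-activation: z₁ = [4, 0]
After ReLU: h = [4, 0]
Layer 2 output: y = 1×4 + 1×0 + -1 = 3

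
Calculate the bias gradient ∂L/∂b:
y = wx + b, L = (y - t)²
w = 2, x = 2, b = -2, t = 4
∂L/∂b = -4

y = wx + b = (2)(2) + -2 = 2
∂L/∂y = 2(y - t) = 2(2 - 4) = -4
∂y/∂b = 1
∂L/∂b = ∂L/∂y · ∂y/∂b = -4 × 1 = -4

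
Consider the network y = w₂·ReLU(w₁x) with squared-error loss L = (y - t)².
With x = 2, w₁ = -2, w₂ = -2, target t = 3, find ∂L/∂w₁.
∂L/∂w₁ = 0

Forward pass:
z = w₁x = -2×2 = -4
h = ReLU(-4) = 0
y = w₂h = -2×0 = 0

Backward pass:
∂L/∂y = 2(y - t) = 2(0 - 3) = -6
∂y/∂h = w₂ = -2
∂h/∂z = 0 (ReLU derivative)
∂z/∂w₁ = x = 2

∂L/∂w₁ = -6 × -2 × 0 × 2 = 0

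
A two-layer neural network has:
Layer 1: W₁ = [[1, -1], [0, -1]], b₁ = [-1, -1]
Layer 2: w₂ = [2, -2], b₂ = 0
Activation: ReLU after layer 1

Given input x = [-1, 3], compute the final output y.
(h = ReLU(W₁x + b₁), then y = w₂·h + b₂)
y = 0

Layer 1 pre-activation: z₁ = [-5, -4]
After ReLU: h = [0, 0]
Layer 2 output: y = 2×0 + -2×0 + 0 = 0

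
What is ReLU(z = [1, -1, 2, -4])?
h = [1, 0, 2, 0]

ReLU applied element-wise: max(0,1)=1, max(0,-1)=0, max(0,2)=2, max(0,-4)=0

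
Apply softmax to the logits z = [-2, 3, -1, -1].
p = [0.0065, 0.9584, 0.0176, 0.0176]

exp(z) = [0.1353, 20.09, 0.3679, 0.3679]
Sum = 20.96
p = [0.0065, 0.9584, 0.0176, 0.0176]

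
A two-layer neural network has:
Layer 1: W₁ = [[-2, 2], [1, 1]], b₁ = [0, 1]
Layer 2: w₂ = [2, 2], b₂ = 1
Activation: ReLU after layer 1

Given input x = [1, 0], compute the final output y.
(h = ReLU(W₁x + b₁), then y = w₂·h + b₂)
y = 5

Layer 1 pre-activation: z₁ = [-2, 2]
After ReLU: h = [0, 2]
Layer 2 output: y = 2×0 + 2×2 + 1 = 5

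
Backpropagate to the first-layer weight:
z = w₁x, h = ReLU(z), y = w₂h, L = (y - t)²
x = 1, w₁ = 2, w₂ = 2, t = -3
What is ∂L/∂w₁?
∂L/∂w₁ = 28

Forward pass:
z = w₁x = 2×1 = 2
h = ReLU(2) = 2
y = w₂h = 2×2 = 4

Backward pass:
∂L/∂y = 2(y - t) = 2(4 - -3) = 14
∂y/∂h = w₂ = 2
∂h/∂z = 1 (ReLU derivative)
∂z/∂w₁ = x = 1

∂L/∂w₁ = 14 × 2 × 1 × 1 = 28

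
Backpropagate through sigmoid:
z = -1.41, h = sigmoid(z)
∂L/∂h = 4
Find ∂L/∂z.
∂L/∂z = 0.6309

σ(-1.41) = 0.1962
σ'(-1.41) = σ(-1.41)(1 - σ(-1.41)) = 0.1962 × 0.8038 = 0.1577
∂L/∂z = ∂L/∂h · σ'(z) = 4 × 0.1577 = 0.6309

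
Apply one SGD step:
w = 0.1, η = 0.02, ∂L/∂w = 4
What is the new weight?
w_new = 0.02

w_new = w - η·∂L/∂w = 0.1 - 0.02×(4) = 0.1 - (0.08) = 0.02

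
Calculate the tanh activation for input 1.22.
0.8397

tanh(1.22) = (e^(1.22) - e^(-1.22))/(e^(1.22) + e^(-1.22)) = 0.8397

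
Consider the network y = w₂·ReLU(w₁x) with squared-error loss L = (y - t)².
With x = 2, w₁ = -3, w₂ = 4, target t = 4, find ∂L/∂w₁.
∂L/∂w₁ = 0

Forward pass:
z = w₁x = -3×2 = -6
h = ReLU(-6) = 0
y = w₂h = 4×0 = 0

Backward pass:
∂L/∂y = 2(y - t) = 2(0 - 4) = -8
∂y/∂h = w₂ = 4
∂h/∂z = 0 (ReLU derivative)
∂z/∂w₁ = x = 2

∂L/∂w₁ = -8 × 4 × 0 × 2 = 0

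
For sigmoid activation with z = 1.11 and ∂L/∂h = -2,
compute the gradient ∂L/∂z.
∂L/∂z = -0.3729

σ(1.11) = 0.7521
σ'(1.11) = σ(1.11)(1 - σ(1.11)) = 0.7521 × 0.2479 = 0.1864
∂L/∂z = ∂L/∂h · σ'(z) = -2 × 0.1864 = -0.3729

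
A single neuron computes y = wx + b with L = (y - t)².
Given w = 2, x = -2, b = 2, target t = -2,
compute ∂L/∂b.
∂L/∂b = 0

y = wx + b = (2)(-2) + 2 = -2
∂L/∂y = 2(y - t) = 2(-2 - -2) = 0
∂y/∂b = 1
∂L/∂b = ∂L/∂y · ∂y/∂b = 0 × 1 = 0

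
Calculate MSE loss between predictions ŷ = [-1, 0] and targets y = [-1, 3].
MSE = 4.5

MSE = (1/2)((-1--1)² + (0-3)²) = (1/2)(0 + 9) = 4.5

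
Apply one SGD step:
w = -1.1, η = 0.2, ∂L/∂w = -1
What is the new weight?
w_new = -0.9

w_new = w - η·∂L/∂w = -1.1 - 0.2×(-1) = -1.1 - (-0.2) = -0.9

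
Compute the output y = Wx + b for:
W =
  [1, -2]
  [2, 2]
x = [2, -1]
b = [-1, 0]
y = [3, 2]

Wx = [1×2 + -2×-1, 2×2 + 2×-1]
   = [4, 2]
y = Wx + b = [4 + -1, 2 + 0] = [3, 2]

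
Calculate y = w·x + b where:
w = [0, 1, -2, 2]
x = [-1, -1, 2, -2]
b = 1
y = -8

y = (0)(-1) + (1)(-1) + (-2)(2) + (2)(-2) + 1 = -8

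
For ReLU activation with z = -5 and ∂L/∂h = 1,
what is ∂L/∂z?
∂L/∂z = 0

h = ReLU(-5) = 0
Since z < 0: ∂h/∂z = 0
∂L/∂z = ∂L/∂h · ∂h/∂z = 1 × 0 = 0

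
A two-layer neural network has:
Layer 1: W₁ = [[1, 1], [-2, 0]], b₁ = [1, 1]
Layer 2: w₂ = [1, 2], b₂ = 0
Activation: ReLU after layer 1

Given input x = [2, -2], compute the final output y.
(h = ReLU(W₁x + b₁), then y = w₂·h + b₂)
y = 1

Layer 1 pre-activation: z₁ = [1, -3]
After ReLU: h = [1, 0]
Layer 2 output: y = 1×1 + 2×0 + 0 = 1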